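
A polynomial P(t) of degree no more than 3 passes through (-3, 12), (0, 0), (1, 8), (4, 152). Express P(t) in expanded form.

P(t) = t^3 + 5t^2 + 2t

Write P(t) = at^3 + bt^2 + ct + d. Substituting each data point gives a linear system:
  -27a + 9b - 3c + d = 12
  d = 0
  a + b + c + d = 8
  64a + 16b + 4c + d = 152
Solving the system yields a = 1, b = 5, c = 2, d = 0.
So P(t) = t^3 + 5t^2 + 2t.
Check: P(-3) = 12. ✓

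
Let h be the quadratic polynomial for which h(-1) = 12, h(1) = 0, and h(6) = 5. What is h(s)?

Write h(s) = as^2 + bs + c. Substituting each data point gives a linear system:
  a - b + c = 12
  a + b + c = 0
  36a + 6b + c = 5
Solving the system yields a = 1, b = -6, c = 5.
So h(s) = s^2 - 6s + 5.
Check: h(6) = 5. ✓

h(s) = s^2 - 6s + 5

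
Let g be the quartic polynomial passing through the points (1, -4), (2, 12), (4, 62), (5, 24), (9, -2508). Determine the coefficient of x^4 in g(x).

Write g(x) = ax^4 + bx^3 + cx^2 + dx + e. Substituting each data point gives a linear system:
  a + b + c + d + e = -4
  16a + 8b + 4c + 2d + e = 12
  256a + 64b + 16c + 4d + e = 62
  625a + 125b + 25c + 5d + e = 24
  6561a + 729b + 81c + 9d + e = -2508
Solving the system yields a = -1, b = 6, c = -4, d = 1, e = -6.
So g(x) = -x^4 + 6x^3 - 4x^2 + x - 6.
The leading coefficient is -1.

-1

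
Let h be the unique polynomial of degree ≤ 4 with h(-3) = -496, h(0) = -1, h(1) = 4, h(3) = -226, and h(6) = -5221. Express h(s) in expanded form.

Write h(s) = as^4 + bs^3 + cs^2 + ds + e. Substituting each data point gives a linear system:
  81a - 27b + 9c - 3d + e = -496
  e = -1
  a + b + c + d + e = 4
  81a + 27b + 9c + 3d + e = -226
  1296a + 216b + 36c + 6d + e = -5221
Solving the system yields a = -5, b = 5, c = 5, d = 0, e = -1.
So h(s) = -5s^4 + 5s^3 + 5s^2 - 1.
Check: h(-3) = -496. ✓

h(s) = -5s^4 + 5s^3 + 5s^2 - 1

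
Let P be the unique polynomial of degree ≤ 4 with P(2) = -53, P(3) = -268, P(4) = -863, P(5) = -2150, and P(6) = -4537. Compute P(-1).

-8

Forward differences of the values at n = 2, 3, 4, 5, 6:
  P  : -53  -268  -863  -2150  -4537
  Δ  : -215  -595  -1287  -2387
  Δ^2: -380  -692  -1100
  Δ^3: -312  -408
  Δ^4: -96
The fourth differences are constant, confirming degree 4.
Interpolating (Newton forward form) and evaluating at n = -1 gives P(-1) = -8.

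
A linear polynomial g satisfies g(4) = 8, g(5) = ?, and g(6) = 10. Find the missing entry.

9

On equispaced nodes a degree-1 polynomial has vanishing second forward difference, so
  g(4) - 2·g(5) + g(6) = 0.
Substituting the known values and solving for g(5):
  -2·g(5) = -18
  g(5) = 9.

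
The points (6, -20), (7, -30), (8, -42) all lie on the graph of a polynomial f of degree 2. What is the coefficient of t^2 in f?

Write f(t) = at^2 + bt + c. Substituting each data point gives a linear system:
  36a + 6b + c = -20
  49a + 7b + c = -30
  64a + 8b + c = -42
Solving the system yields a = -1, b = 3, c = -2.
So f(t) = -t^2 + 3t - 2.
The leading coefficient is -1.

-1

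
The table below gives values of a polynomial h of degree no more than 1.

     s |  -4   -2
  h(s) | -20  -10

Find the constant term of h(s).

Write h(s) = as + b. Substituting each data point gives a linear system:
  -4a + b = -20
  -2a + b = -10
Solving the system yields a = 5, b = 0.
So h(s) = 5s.
The constant term is 0.

0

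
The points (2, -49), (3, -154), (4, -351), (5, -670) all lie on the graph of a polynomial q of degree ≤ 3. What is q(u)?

Write q(u) = au^3 + bu^2 + cu + d. Substituting each data point gives a linear system:
  8a + 4b + 2c + d = -49
  27a + 9b + 3c + d = -154
  64a + 16b + 4c + d = -351
  125a + 25b + 5c + d = -670
Solving the system yields a = -5, b = -1, c = -5, d = 5.
So q(u) = -5u³ - u² - 5u + 5.
Check: q(5) = -670. ✓

q(u) = -5u^3 - u^2 - 5u + 5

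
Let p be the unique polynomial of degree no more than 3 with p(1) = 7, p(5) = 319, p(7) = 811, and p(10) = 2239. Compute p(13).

Using the Lagrange interpolation formula with nodes 1, 5, 7, 10:
  L_0(n) = (n - 5)(n - 7)(n - 10) / -216
  L_1(n) = (n - 1)(n - 7)(n - 10) / 40
  L_2(n) = (n - 1)(n - 5)(n - 10) / -36
  L_3(n) = (n - 1)(n - 5)(n - 7) / 135
Then p(n) = 7·L_0(n) + 319·L_1(n) + 811·L_2(n) + 2239·L_3(n).
Expanding and collecting terms gives p(n) = 2n³ + 2n² + 4n - 1.
Evaluating at n = 13: p(13) = 4783.

4783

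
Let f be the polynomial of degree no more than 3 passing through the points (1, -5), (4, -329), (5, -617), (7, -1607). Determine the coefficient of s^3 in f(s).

-4

Write f(s) = as^3 + bs^2 + cs + d. Substituting each data point gives a linear system:
  a + b + c + d = -5
  64a + 16b + 4c + d = -329
  125a + 25b + 5c + d = -617
  343a + 49b + 7c + d = -1607
Solving the system yields a = -4, b = -5, c = 1, d = 3.
So f(s) = -4s^3 - 5s^2 + s + 3.
The leading coefficient is -4.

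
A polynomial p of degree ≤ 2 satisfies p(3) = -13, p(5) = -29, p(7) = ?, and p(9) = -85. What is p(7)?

On equispaced nodes a degree-2 polynomial has vanishing third forward difference, so
  - p(3) + 3·p(5) - 3·p(7) + p(9) = 0.
Substituting the known values and solving for p(7):
  -3·p(7) = 159
  p(7) = -53.

-53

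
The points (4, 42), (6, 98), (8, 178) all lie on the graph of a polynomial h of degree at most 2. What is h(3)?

Using the Lagrange interpolation formula with nodes 4, 6, 8:
  L_0(x) = (x - 6)(x - 8) / 8
  L_1(x) = (x - 4)(x - 8) / -4
  L_2(x) = (x - 4)(x - 6) / 8
Then h(x) = 42·L_0(x) + 98·L_1(x) + 178·L_2(x).
Expanding and collecting terms gives h(x) = 3x^2 - 2x + 2.
Evaluating at x = 3: h(3) = 23.

23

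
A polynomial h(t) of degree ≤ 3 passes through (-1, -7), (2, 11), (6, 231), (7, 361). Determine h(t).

h(t) = t^3 + 3t - 3

Using the Lagrange interpolation formula with nodes -1, 2, 6, 7:
  L_0(t) = (t - 2)(t - 6)(t - 7) / -168
  L_1(t) = (t + 1)(t - 6)(t - 7) / 60
  L_2(t) = (t + 1)(t - 2)(t - 7) / -28
  L_3(t) = (t + 1)(t - 2)(t - 6) / 40
Then h(t) = -7·L_0(t) + 11·L_1(t) + 231·L_2(t) + 361·L_3(t).
Expanding and collecting terms gives h(t) = t^3 + 3t - 3.
Check: h(6) = 231. ✓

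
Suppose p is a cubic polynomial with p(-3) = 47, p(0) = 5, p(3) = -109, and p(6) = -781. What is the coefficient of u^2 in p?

-4

Write p(u) = au^3 + bu^2 + cu + d. Substituting each data point gives a linear system:
  -27a + 9b - 3c + d = 47
  d = 5
  27a + 9b + 3c + d = -109
  216a + 36b + 6c + d = -781
Solving the system yields a = -3, b = -4, c = 1, d = 5.
So p(u) = -3u^3 - 4u^2 + u + 5.
The coefficient of u^2 is -4.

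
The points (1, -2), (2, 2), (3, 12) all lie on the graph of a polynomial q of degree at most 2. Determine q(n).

q(n) = 3n^2 - 5n

Write q(n) = an^2 + bn + c. Substituting each data point gives a linear system:
  a + b + c = -2
  4a + 2b + c = 2
  9a + 3b + c = 12
Solving the system yields a = 3, b = -5, c = 0.
So q(n) = 3n² - 5n.
Check: q(2) = 2. ✓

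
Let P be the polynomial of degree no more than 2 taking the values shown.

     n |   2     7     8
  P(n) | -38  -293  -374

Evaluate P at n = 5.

-161

Write P(n) = an^2 + bn + c. Substituting each data point gives a linear system:
  4a + 2b + c = -38
  49a + 7b + c = -293
  64a + 8b + c = -374
Solving the system yields a = -5, b = -6, c = -6.
So P(n) = -5n² - 6n - 6.
Then P(5) = -161.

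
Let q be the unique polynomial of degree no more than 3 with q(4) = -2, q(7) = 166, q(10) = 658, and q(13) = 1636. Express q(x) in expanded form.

Write q(x) = ax^3 + bx^2 + cx + d. Substituting each data point gives a linear system:
  64a + 16b + 4c + d = -2
  343a + 49b + 7c + d = 166
  1000a + 100b + 10c + d = 658
  2197a + 169b + 13c + d = 1636
Solving the system yields a = 1, b = -3, c = -4, d = -2.
So q(x) = x^3 - 3x^2 - 4x - 2.
Check: q(13) = 1636. ✓

q(x) = x^3 - 3x^2 - 4x - 2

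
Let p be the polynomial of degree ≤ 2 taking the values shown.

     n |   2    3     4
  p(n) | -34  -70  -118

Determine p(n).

Write p(n) = an^2 + bn + c. Substituting each data point gives a linear system:
  4a + 2b + c = -34
  9a + 3b + c = -70
  16a + 4b + c = -118
Solving the system yields a = -6, b = -6, c = 2.
So p(n) = -6n^2 - 6n + 2.
Check: p(4) = -118. ✓

p(n) = -6n^2 - 6n + 2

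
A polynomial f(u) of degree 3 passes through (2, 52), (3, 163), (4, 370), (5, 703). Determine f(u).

Write f(u) = au^3 + bu^2 + cu + d. Substituting each data point gives a linear system:
  8a + 4b + 2c + d = 52
  27a + 9b + 3c + d = 163
  64a + 16b + 4c + d = 370
  125a + 25b + 5c + d = 703
Solving the system yields a = 5, b = 3, c = 1, d = -2.
So f(u) = 5u³ + 3u² + u - 2.
Check: f(2) = 52. ✓

f(u) = 5u^3 + 3u^2 + u - 2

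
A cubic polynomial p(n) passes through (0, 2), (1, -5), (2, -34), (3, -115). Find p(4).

-278

Using the Lagrange interpolation formula with nodes 0, 1, 2, 3:
  L_0(n) = (n - 1)(n - 2)(n - 3) / -6
  L_1(n) = n(n - 2)(n - 3) / 2
  L_2(n) = n(n - 1)(n - 3) / -2
  L_3(n) = n(n - 1)(n - 2) / 6
Then p(n) = 2·L_0(n) - 5·L_1(n) - 34·L_2(n) - 115·L_3(n).
Expanding and collecting terms gives p(n) = -5n³ + 4n² - 6n + 2.
Evaluating at n = 4: p(4) = -278.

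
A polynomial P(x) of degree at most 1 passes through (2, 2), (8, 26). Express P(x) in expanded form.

Write P(x) = ax + b. Substituting each data point gives a linear system:
  2a + b = 2
  8a + b = 26
Solving the system yields a = 4, b = -6.
So P(x) = 4x - 6.
Check: P(8) = 26. ✓

P(x) = 4x - 6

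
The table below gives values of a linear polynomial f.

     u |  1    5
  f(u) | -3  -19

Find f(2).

Using the Lagrange interpolation formula with nodes 1, 5:
  L_0(u) = (u - 5) / -4
  L_1(u) = (u - 1) / 4
Then f(u) = -3·L_0(u) - 19·L_1(u).
Expanding and collecting terms gives f(u) = -4u + 1.
Evaluating at u = 2: f(2) = -7.

-7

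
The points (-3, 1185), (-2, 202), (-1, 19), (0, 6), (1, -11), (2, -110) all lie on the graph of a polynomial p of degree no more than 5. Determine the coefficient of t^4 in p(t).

Write p(t) = at^5 + bt^4 + ct^3 + dt^2 + et + k. Substituting each data point gives a linear system:
  -243a + 81b - 27c + 9d - 3e + k = 1185
  -32a + 16b - 8c + 4d - 2e + k = 202
  -a + b - c + d - e + k = 19
  k = 6
  a + b + c + d + e + k = -11
  32a + 16b + 8c + 4d + 2e + k = -110
Solving the system yields a = -3, b = 4, c = -6, d = -6, e = -6, k = 6.
So p(t) = -3t⁵ + 4t⁴ - 6t³ - 6t² - 6t + 6.
The coefficient of t^4 is 4.

4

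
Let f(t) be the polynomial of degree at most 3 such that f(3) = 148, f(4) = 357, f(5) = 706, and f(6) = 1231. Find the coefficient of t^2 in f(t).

Write f(t) = at^3 + bt^2 + ct + d. Substituting each data point gives a linear system:
  27a + 9b + 3c + d = 148
  64a + 16b + 4c + d = 357
  125a + 25b + 5c + d = 706
  216a + 36b + 6c + d = 1231
Solving the system yields a = 6, b = -2, c = 1, d = 1.
So f(t) = 6t^3 - 2t^2 + t + 1.
The coefficient of t^2 is -2.

-2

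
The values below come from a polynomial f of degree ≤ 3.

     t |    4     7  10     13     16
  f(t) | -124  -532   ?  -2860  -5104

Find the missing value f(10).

-1390

The 4 known points determine the degree-3 polynomial uniquely.
Write f(t) = at^3 + bt^2 + ct + d. Substituting each data point gives a linear system:
  64a + 16b + 4c + d = -124
  343a + 49b + 7c + d = -532
  2197a + 169b + 13c + d = -2860
  4096a + 256b + 16c + d = -5104
Solving the system yields a = -1, b = -4, c = 1, d = 0.
So f(t) = -t^3 - 4t^2 + t.
Then f(10) = -1390.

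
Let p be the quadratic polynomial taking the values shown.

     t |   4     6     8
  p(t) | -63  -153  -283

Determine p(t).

Using the Lagrange interpolation formula with nodes 4, 6, 8:
  L_0(t) = (t - 6)(t - 8) / 8
  L_1(t) = (t - 4)(t - 8) / -4
  L_2(t) = (t - 4)(t - 6) / 8
Then p(t) = -63·L_0(t) - 153·L_1(t) - 283·L_2(t).
Expanding and collecting terms gives p(t) = -5t^2 + 5t - 3.
Check: p(6) = -153. ✓

p(t) = -5t^2 + 5t - 3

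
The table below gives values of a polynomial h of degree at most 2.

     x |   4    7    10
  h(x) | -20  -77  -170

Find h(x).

Write h(x) = ax^2 + bx + c. Substituting each data point gives a linear system:
  16a + 4b + c = -20
  49a + 7b + c = -77
  100a + 10b + c = -170
Solving the system yields a = -2, b = 3, c = 0.
So h(x) = -2x² + 3x.
Check: h(4) = -20. ✓

h(x) = -2x^2 + 3x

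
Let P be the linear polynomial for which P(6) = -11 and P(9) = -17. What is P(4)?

-7

Write P(u) = au + b. Substituting each data point gives a linear system:
  6a + b = -11
  9a + b = -17
Solving the system yields a = -2, b = 1.
So P(u) = -2u + 1.
Then P(4) = -7.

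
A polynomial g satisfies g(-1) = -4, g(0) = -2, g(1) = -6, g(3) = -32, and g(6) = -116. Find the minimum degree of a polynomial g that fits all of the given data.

2

Divided differences on the nodes -1, 0, 1, 3, 6:
  order 0: -4  -2  -6  -32  -116
  order 1: 2  -4  -13  -28
  order 2: -3  -3  -3
  order 3: 0  0
  order 4: 0
The order-2 divided differences are all -3 (nonzero) and every higher order vanishes, so the data lies on a polynomial of degree exactly 2.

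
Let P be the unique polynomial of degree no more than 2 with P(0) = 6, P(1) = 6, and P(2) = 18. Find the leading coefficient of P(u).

Write P(u) = au^2 + bu + c. Substituting each data point gives a linear system:
  c = 6
  a + b + c = 6
  4a + 2b + c = 18
Solving the system yields a = 6, b = -6, c = 6.
So P(u) = 6u^2 - 6u + 6.
The leading coefficient is 6.

6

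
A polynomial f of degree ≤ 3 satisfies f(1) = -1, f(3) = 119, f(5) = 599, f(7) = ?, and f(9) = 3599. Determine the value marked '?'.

On equispaced nodes a degree-3 polynomial has vanishing fourth forward difference, so
  f(1) - 4·f(3) + 6·f(5) - 4·f(7) + f(9) = 0.
Substituting the known values and solving for f(7):
  -4·f(7) = -6716
  f(7) = 1679.

1679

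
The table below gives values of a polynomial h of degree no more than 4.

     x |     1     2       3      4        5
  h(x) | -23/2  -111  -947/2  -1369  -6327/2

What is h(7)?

-22787/2

Using the Lagrange interpolation formula with nodes 1, 2, 3, 4, 5:
  L_0(x) = (x - 2)(x - 3)(x - 4)(x - 5) / 24
  L_1(x) = (x - 1)(x - 3)(x - 4)(x - 5) / -6
  L_2(x) = (x - 1)(x - 2)(x - 4)(x - 5) / 4
  L_3(x) = (x - 1)(x - 2)(x - 3)(x - 5) / -6
  L_4(x) = (x - 1)(x - 2)(x - 3)(x - 4) / 24
Then h(x) = -23/2·L_0(x) - 111·L_1(x) - 947/2·L_2(x) - 1369·L_3(x) - 6327/2·L_4(x).
Expanding and collecting terms gives h(x) = -4x^4 - 5x^3 - (3/2)x^2 - 1.
Evaluating at x = 7: h(7) = -22787/2.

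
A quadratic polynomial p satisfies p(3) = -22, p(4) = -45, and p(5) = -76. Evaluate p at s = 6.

-115

Using the Lagrange interpolation formula with nodes 3, 4, 5:
  L_0(s) = (s - 4)(s - 5) / 2
  L_1(s) = (s - 3)(s - 5) / -1
  L_2(s) = (s - 3)(s - 4) / 2
Then p(s) = -22·L_0(s) - 45·L_1(s) - 76·L_2(s).
Expanding and collecting terms gives p(s) = -4s^2 + 5s - 1.
Evaluating at s = 6: p(6) = -115.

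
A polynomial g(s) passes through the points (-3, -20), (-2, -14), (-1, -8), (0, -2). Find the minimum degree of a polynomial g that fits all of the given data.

1

Forward differences of the values at s = -3, -2, -1, 0:
  g  : -20  -14  -8  -2
  Δ  : 6  6  6
  Δ^2: 0  0
  Δ^3: 0
The first differences are constant (6) and nonzero, while all higher differences vanish, so the minimal degree is 1.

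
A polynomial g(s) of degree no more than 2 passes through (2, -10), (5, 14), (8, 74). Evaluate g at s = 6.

Forward differences of the values at s = 2, 5, 8:
  g  : -10  14  74
  Δ  : 24  60
  Δ^2: 36
The second differences are constant, confirming degree 2.
Interpolating (Newton forward form) and evaluating at s = 6 gives g(6) = 30.

30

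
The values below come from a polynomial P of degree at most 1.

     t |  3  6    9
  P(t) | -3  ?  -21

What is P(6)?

On equispaced nodes a degree-1 polynomial has vanishing second forward difference, so
  P(3) - 2·P(6) + P(9) = 0.
Substituting the known values and solving for P(6):
  -2·P(6) = 24
  P(6) = -12.

-12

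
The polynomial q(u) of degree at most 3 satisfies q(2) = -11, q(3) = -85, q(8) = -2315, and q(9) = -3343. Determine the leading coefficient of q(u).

-5

Write q(u) = au^3 + bu^2 + cu + d. Substituting each data point gives a linear system:
  8a + 4b + 2c + d = -11
  27a + 9b + 3c + d = -85
  512a + 64b + 8c + d = -2315
  729a + 81b + 9c + d = -3343
Solving the system yields a = -5, b = 3, c = 6, d = 5.
So q(u) = -5u^3 + 3u^2 + 6u + 5.
The leading coefficient is -5.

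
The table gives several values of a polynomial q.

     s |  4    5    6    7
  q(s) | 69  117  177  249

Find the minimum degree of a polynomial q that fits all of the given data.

2

Forward differences of the values at s = 4, 5, 6, 7:
  q  : 69  117  177  249
  Δ  : 48  60  72
  Δ^2: 12  12
  Δ^3: 0
The second differences are constant (12) and nonzero, while all higher differences vanish, so the minimal degree is 2.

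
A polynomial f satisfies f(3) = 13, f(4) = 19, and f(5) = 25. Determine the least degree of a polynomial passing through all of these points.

1

Forward differences of the values at s = 3, 4, 5:
  f  : 13  19  25
  Δ  : 6  6
  Δ^2: 0
The first differences are constant (6) and nonzero, while all higher differences vanish, so the minimal degree is 1.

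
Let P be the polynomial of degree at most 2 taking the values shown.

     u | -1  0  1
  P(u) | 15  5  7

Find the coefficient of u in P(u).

-4

Write P(u) = au^2 + bu + c. Substituting each data point gives a linear system:
  a - b + c = 15
  c = 5
  a + b + c = 7
Solving the system yields a = 6, b = -4, c = 5.
So P(u) = 6u^2 - 4u + 5.
The coefficient of u is -4.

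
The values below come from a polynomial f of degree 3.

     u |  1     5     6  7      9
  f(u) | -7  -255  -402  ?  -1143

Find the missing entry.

-595

The 4 known points determine the degree-3 polynomial uniquely.
Write f(u) = au^3 + bu^2 + cu + d. Substituting each data point gives a linear system:
  a + b + c + d = -7
  125a + 25b + 5c + d = -255
  216a + 36b + 6c + d = -402
  729a + 81b + 9c + d = -1143
Solving the system yields a = -1, b = -5, c = -1, d = 0.
So f(u) = -u³ - 5u² - u.
Then f(7) = -595.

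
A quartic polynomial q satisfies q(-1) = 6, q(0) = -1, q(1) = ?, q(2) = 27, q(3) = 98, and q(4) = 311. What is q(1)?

8

On equispaced nodes a degree-4 polynomial has vanishing fifth forward difference, so
  - q(-1) + 5·q(0) - 10·q(1) + 10·q(2) - 5·q(3) + q(4) = 0.
Substituting the known values and solving for q(1):
  -10·q(1) = -80
  q(1) = 8.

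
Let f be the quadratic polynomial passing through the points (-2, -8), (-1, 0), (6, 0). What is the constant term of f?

Write f(n) = an^2 + bn + c. Substituting each data point gives a linear system:
  4a - 2b + c = -8
  a - b + c = 0
  36a + 6b + c = 0
Solving the system yields a = -1, b = 5, c = 6.
So f(n) = -n^2 + 5n + 6.
The constant term is 6.

6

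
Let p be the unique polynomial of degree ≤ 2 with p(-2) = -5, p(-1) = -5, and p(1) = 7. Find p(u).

p(u) = 2u^2 + 6u - 1

Write p(u) = au^2 + bu + c. Substituting each data point gives a linear system:
  4a - 2b + c = -5
  a - b + c = -5
  a + b + c = 7
Solving the system yields a = 2, b = 6, c = -1.
So p(u) = 2u^2 + 6u - 1.
Check: p(1) = 7. ✓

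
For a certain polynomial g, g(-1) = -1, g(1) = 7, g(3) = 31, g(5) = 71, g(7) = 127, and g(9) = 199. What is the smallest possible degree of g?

Forward differences of the values at t = -1, 1, 3, 5, 7, 9:
  g  : -1  7  31  71  127  199
  Δ  : 8  24  40  56  72
  Δ^2: 16  16  16  16
  Δ^3: 0  0  0
  Δ^4: 0  0
  Δ^5: 0
The second differences are constant (16) and nonzero, while all higher differences vanish, so the minimal degree is 2.

2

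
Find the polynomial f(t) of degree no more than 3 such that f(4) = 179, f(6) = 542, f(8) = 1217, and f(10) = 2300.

f(t) = 2t^3 + 3t^2 - (1/2)t + 5

Using the Lagrange interpolation formula with nodes 4, 6, 8, 10:
  L_0(t) = (t - 6)(t - 8)(t - 10) / -48
  L_1(t) = (t - 4)(t - 8)(t - 10) / 16
  L_2(t) = (t - 4)(t - 6)(t - 10) / -16
  L_3(t) = (t - 4)(t - 6)(t - 8) / 48
Then f(t) = 179·L_0(t) + 542·L_1(t) + 1217·L_2(t) + 2300·L_3(t).
Expanding and collecting terms gives f(t) = 2t³ + 3t² - (1/2)t + 5.
Check: f(4) = 179. ✓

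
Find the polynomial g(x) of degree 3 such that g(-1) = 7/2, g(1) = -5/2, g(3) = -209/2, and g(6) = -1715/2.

g(x) = -4x^3 + x + 1/2

Write g(x) = ax^3 + bx^2 + cx + d. Substituting each data point gives a linear system:
  -a + b - c + d = 7/2
  a + b + c + d = -5/2
  27a + 9b + 3c + d = -209/2
  216a + 36b + 6c + d = -1715/2
Solving the system yields a = -4, b = 0, c = 1, d = 1/2.
So g(x) = -4x³ + x + 1/2.
Check: g(1) = -5/2. ✓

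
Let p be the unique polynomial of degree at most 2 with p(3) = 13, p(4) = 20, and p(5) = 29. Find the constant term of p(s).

Write p(s) = as^2 + bs + c. Substituting each data point gives a linear system:
  9a + 3b + c = 13
  16a + 4b + c = 20
  25a + 5b + c = 29
Solving the system yields a = 1, b = 0, c = 4.
So p(s) = s^2 + 4.
The constant term is 4.

4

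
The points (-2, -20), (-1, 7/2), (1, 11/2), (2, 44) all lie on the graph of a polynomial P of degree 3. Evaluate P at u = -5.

Write P(u) = au^3 + bu^2 + cu + d. Substituting each data point gives a linear system:
  -8a + 4b - 2c + d = -20
  -a + b - c + d = 7/2
  a + b + c + d = 11/2
  8a + 4b + 2c + d = 44
Solving the system yields a = 5, b = 5/2, c = -4, d = 2.
So P(u) = 5u^3 + (5/2)u^2 - 4u + 2.
Then P(-5) = -1081/2.

-1081/2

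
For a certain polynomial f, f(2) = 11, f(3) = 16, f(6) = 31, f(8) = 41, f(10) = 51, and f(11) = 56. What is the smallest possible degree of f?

Divided differences on the nodes 2, 3, 6, 8, 10, 11:
  order 0: 11  16  31  41  51  56
  order 1: 5  5  5  5  5
  order 2: 0  0  0  0
  order 3: 0  0  0
  order 4: 0  0
  order 5: 0
The order-1 divided differences are all 5 (nonzero) and every higher order vanishes, so the data lies on a polynomial of degree exactly 1.

1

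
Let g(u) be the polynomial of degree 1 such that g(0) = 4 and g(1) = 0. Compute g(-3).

16

Using the Lagrange interpolation formula with nodes 0, 1:
  L_0(u) = (u - 1) / -1
  L_1(u) = u / 1
Then g(u) = 4·L_0(u) + 0·L_1(u).
Expanding and collecting terms gives g(u) = -4u + 4.
Evaluating at u = -3: g(-3) = 16.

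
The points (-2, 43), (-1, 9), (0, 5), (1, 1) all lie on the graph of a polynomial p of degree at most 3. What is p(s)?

p(s) = -5s^3 + s + 5

Using the Lagrange interpolation formula with nodes -2, -1, 0, 1:
  L_0(s) = (s + 1)s(s - 1) / -6
  L_1(s) = (s + 2)s(s - 1) / 2
  L_2(s) = (s + 2)(s + 1)(s - 1) / -2
  L_3(s) = (s + 2)(s + 1)s / 6
Then p(s) = 43·L_0(s) + 9·L_1(s) + 5·L_2(s) + 1·L_3(s).
Expanding and collecting terms gives p(s) = -5s^3 + s + 5.
Check: p(-1) = 9. ✓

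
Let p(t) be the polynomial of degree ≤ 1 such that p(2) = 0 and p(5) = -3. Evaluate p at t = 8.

Using the Lagrange interpolation formula with nodes 2, 5:
  L_0(t) = (t - 5) / -3
  L_1(t) = (t - 2) / 3
Then p(t) = 0·L_0(t) - 3·L_1(t).
Expanding and collecting terms gives p(t) = -t + 2.
Evaluating at t = 8: p(8) = -6.

-6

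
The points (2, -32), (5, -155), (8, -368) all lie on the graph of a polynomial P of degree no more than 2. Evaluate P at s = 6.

Using the Lagrange interpolation formula with nodes 2, 5, 8:
  L_0(s) = (s - 5)(s - 8) / 18
  L_1(s) = (s - 2)(s - 8) / -9
  L_2(s) = (s - 2)(s - 5) / 18
Then P(s) = -32·L_0(s) - 155·L_1(s) - 368·L_2(s).
Expanding and collecting terms gives P(s) = -5s² - 6s.
Evaluating at s = 6: P(6) = -216.

-216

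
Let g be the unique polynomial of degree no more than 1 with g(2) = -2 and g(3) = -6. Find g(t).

Using the Lagrange interpolation formula with nodes 2, 3:
  L_0(t) = (t - 3) / -1
  L_1(t) = (t - 2) / 1
Then g(t) = -2·L_0(t) - 6·L_1(t).
Expanding and collecting terms gives g(t) = -4t + 6.
Check: g(3) = -6. ✓

g(t) = -4t + 6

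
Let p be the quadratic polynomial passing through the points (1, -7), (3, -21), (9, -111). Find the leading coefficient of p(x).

Write p(x) = ax^2 + bx + c. Substituting each data point gives a linear system:
  a + b + c = -7
  9a + 3b + c = -21
  81a + 9b + c = -111
Solving the system yields a = -1, b = -3, c = -3.
So p(x) = -x² - 3x - 3.
The leading coefficient is -1.

-1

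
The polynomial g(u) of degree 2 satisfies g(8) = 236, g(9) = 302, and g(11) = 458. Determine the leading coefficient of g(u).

Write g(u) = au^2 + bu + c. Substituting each data point gives a linear system:
  64a + 8b + c = 236
  81a + 9b + c = 302
  121a + 11b + c = 458
Solving the system yields a = 4, b = -2, c = -4.
So g(u) = 4u^2 - 2u - 4.
The leading coefficient is 4.

4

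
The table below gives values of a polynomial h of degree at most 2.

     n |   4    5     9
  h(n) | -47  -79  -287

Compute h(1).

1

Write h(n) = an^2 + bn + c. Substituting each data point gives a linear system:
  16a + 4b + c = -47
  25a + 5b + c = -79
  81a + 9b + c = -287
Solving the system yields a = -4, b = 4, c = 1.
So h(n) = -4n^2 + 4n + 1.
Then h(1) = 1.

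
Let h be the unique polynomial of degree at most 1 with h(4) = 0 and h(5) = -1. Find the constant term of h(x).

Write h(x) = ax + b. Substituting each data point gives a linear system:
  4a + b = 0
  5a + b = -1
Solving the system yields a = -1, b = 4.
So h(x) = -x + 4.
The constant term is 4.

4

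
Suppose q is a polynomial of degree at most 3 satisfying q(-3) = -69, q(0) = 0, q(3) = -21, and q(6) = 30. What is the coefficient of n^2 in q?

-5

Write q(n) = an^3 + bn^2 + cn + d. Substituting each data point gives a linear system:
  -27a + 9b - 3c + d = -69
  d = 0
  27a + 9b + 3c + d = -21
  216a + 36b + 6c + d = 30
Solving the system yields a = 1, b = -5, c = -1, d = 0.
So q(n) = n^3 - 5n^2 - n.
The coefficient of n^2 is -5.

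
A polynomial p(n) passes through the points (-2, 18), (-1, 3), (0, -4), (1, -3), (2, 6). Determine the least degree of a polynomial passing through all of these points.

2

Forward differences of the values at n = -2, -1, 0, 1, 2:
  p  : 18  3  -4  -3  6
  Δ  : -15  -7  1  9
  Δ^2: 8  8  8
  Δ^3: 0  0
  Δ^4: 0
The second differences are constant (8) and nonzero, while all higher differences vanish, so the minimal degree is 2.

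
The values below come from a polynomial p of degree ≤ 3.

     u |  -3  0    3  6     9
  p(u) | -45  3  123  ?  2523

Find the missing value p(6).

On equispaced nodes a degree-3 polynomial has vanishing fourth forward difference, so
  p(-3) - 4·p(0) + 6·p(3) - 4·p(6) + p(9) = 0.
Substituting the known values and solving for p(6):
  -4·p(6) = -3204
  p(6) = 801.

801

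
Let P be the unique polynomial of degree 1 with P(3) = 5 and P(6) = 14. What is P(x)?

P(x) = 3x - 4

Using the Lagrange interpolation formula with nodes 3, 6:
  L_0(x) = (x - 6) / -3
  L_1(x) = (x - 3) / 3
Then P(x) = 5·L_0(x) + 14·L_1(x).
Expanding and collecting terms gives P(x) = 3x - 4.
Check: P(3) = 5. ✓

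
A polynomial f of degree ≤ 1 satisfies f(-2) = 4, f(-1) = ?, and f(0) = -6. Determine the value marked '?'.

-1

On equispaced nodes a degree-1 polynomial has vanishing second forward difference, so
  f(-2) - 2·f(-1) + f(0) = 0.
Substituting the known values and solving for f(-1):
  -2·f(-1) = 2
  f(-1) = -1.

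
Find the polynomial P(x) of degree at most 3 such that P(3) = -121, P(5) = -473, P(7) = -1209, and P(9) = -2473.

Using the Lagrange interpolation formula with nodes 3, 5, 7, 9:
  L_0(x) = (x - 5)(x - 7)(x - 9) / -48
  L_1(x) = (x - 3)(x - 7)(x - 9) / 16
  L_2(x) = (x - 3)(x - 5)(x - 9) / -16
  L_3(x) = (x - 3)(x - 5)(x - 7) / 48
Then P(x) = -121·L_0(x) - 473·L_1(x) - 1209·L_2(x) - 2473·L_3(x).
Expanding and collecting terms gives P(x) = -3x³ - 3x² - 5x + 2.
Check: P(5) = -473. ✓

P(x) = -3x^3 - 3x^2 - 5x + 2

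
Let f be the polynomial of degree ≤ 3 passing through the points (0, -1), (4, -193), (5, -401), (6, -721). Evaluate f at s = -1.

7

Write f(s) = as^3 + bs^2 + cs + d. Substituting each data point gives a linear system:
  d = -1
  64a + 16b + 4c + d = -193
  125a + 25b + 5c + d = -401
  216a + 36b + 6c + d = -721
Solving the system yields a = -4, b = 4, c = 0, d = -1.
So f(s) = -4s^3 + 4s^2 - 1.
Then f(-1) = 7.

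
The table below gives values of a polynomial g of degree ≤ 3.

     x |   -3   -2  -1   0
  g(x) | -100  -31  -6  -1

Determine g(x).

Write g(x) = ax^3 + bx^2 + cx + d. Substituting each data point gives a linear system:
  -27a + 9b - 3c + d = -100
  -8a + 4b - 2c + d = -31
  -a + b - c + d = -6
  d = -1
Solving the system yields a = 4, b = 2, c = 3, d = -1.
So g(x) = 4x^3 + 2x^2 + 3x - 1.
Check: g(0) = -1. ✓

g(x) = 4x^3 + 2x^2 + 3x - 1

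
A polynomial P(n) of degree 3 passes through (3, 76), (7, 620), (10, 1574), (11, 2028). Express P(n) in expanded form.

P(n) = n^3 + 6n^2 - 3n + 4

Write P(n) = an^3 + bn^2 + cn + d. Substituting each data point gives a linear system:
  27a + 9b + 3c + d = 76
  343a + 49b + 7c + d = 620
  1000a + 100b + 10c + d = 1574
  1331a + 121b + 11c + d = 2028
Solving the system yields a = 1, b = 6, c = -3, d = 4.
So P(n) = n^3 + 6n^2 - 3n + 4.
Check: P(3) = 76. ✓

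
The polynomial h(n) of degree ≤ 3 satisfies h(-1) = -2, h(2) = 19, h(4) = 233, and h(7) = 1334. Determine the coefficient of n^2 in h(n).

Write h(n) = an^3 + bn^2 + cn + d. Substituting each data point gives a linear system:
  -a + b - c + d = -2
  8a + 4b + 2c + d = 19
  64a + 16b + 4c + d = 233
  343a + 49b + 7c + d = 1334
Solving the system yields a = 4, b = 0, c = -5, d = -3.
So h(n) = 4n^3 - 5n - 3.
The coefficient of n^2 is 0.

0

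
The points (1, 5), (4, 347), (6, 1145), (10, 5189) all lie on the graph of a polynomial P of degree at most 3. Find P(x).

P(x) = 5x^3 + 2x^2 - x - 1

Write P(x) = ax^3 + bx^2 + cx + d. Substituting each data point gives a linear system:
  a + b + c + d = 5
  64a + 16b + 4c + d = 347
  216a + 36b + 6c + d = 1145
  1000a + 100b + 10c + d = 5189
Solving the system yields a = 5, b = 2, c = -1, d = -1.
So P(x) = 5x^3 + 2x^2 - x - 1.
Check: P(4) = 347. ✓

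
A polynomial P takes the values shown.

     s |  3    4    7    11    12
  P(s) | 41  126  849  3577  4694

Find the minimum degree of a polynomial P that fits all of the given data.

Divided differences on the nodes 3, 4, 7, 11, 12:
  order 0: 41  126  849  3577  4694
  order 1: 85  241  682  1117
  order 2: 39  63  87
  order 3: 3  3
  order 4: 0
The order-3 divided differences are all 3 (nonzero) and every higher order vanishes, so the data lies on a polynomial of degree exactly 3.

3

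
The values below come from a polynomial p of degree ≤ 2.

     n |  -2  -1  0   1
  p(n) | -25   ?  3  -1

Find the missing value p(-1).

The 3 known points determine the degree-2 polynomial uniquely.
Write p(n) = an^2 + bn + c. Substituting each data point gives a linear system:
  4a - 2b + c = -25
  c = 3
  a + b + c = -1
Solving the system yields a = -6, b = 2, c = 3.
So p(n) = -6n^2 + 2n + 3.
Then p(-1) = -5.

-5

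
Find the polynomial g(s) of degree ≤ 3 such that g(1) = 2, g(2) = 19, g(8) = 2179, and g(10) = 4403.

Write g(s) = as^3 + bs^2 + cs + d. Substituting each data point gives a linear system:
  a + b + c + d = 2
  8a + 4b + 2c + d = 19
  512a + 64b + 8c + d = 2179
  1000a + 100b + 10c + d = 4403
Solving the system yields a = 5, b = -6, c = 0, d = 3.
So g(s) = 5s^3 - 6s^2 + 3.
Check: g(10) = 4403. ✓

g(s) = 5s^3 - 6s^2 + 3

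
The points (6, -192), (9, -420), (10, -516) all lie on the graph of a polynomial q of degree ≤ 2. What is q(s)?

Write q(s) = as^2 + bs + c. Substituting each data point gives a linear system:
  36a + 6b + c = -192
  81a + 9b + c = -420
  100a + 10b + c = -516
Solving the system yields a = -5, b = -1, c = -6.
So q(s) = -5s^2 - s - 6.
Check: q(6) = -192. ✓

q(s) = -5s^2 - s - 6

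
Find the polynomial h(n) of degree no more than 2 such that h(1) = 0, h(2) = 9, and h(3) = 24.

Write h(n) = an^2 + bn + c. Substituting each data point gives a linear system:
  a + b + c = 0
  4a + 2b + c = 9
  9a + 3b + c = 24
Solving the system yields a = 3, b = 0, c = -3.
So h(n) = 3n^2 - 3.
Check: h(2) = 9. ✓

h(n) = 3n^2 - 3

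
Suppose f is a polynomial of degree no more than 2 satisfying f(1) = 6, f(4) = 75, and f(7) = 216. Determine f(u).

Using the Lagrange interpolation formula with nodes 1, 4, 7:
  L_0(u) = (u - 4)(u - 7) / 18
  L_1(u) = (u - 1)(u - 7) / -9
  L_2(u) = (u - 1)(u - 4) / 18
Then f(u) = 6·L_0(u) + 75·L_1(u) + 216·L_2(u).
Expanding and collecting terms gives f(u) = 4u² + 3u - 1.
Check: f(4) = 75. ✓

f(u) = 4u^2 + 3u - 1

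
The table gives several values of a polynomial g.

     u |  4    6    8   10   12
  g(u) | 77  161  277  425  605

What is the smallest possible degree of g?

2

Forward differences of the values at u = 4, 6, 8, 10, 12:
  g  : 77  161  277  425  605
  Δ  : 84  116  148  180
  Δ^2: 32  32  32
  Δ^3: 0  0
  Δ^4: 0
The second differences are constant (32) and nonzero, while all higher differences vanish, so the minimal degree is 2.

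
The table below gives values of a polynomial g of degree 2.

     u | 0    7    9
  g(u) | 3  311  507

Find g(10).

Write g(u) = au^2 + bu + c. Substituting each data point gives a linear system:
  c = 3
  49a + 7b + c = 311
  81a + 9b + c = 507
Solving the system yields a = 6, b = 2, c = 3.
So g(u) = 6u^2 + 2u + 3.
Then g(10) = 623.

623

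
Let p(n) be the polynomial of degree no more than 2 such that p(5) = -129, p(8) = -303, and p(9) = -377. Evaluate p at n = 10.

-459

Using the Lagrange interpolation formula with nodes 5, 8, 9:
  L_0(n) = (n - 8)(n - 9) / 12
  L_1(n) = (n - 5)(n - 9) / -3
  L_2(n) = (n - 5)(n - 8) / 4
Then p(n) = -129·L_0(n) - 303·L_1(n) - 377·L_2(n).
Expanding and collecting terms gives p(n) = -4n^2 - 6n + 1.
Evaluating at n = 10: p(10) = -459.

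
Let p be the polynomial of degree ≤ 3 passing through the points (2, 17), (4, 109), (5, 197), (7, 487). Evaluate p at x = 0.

Write p(x) = ax^3 + bx^2 + cx + d. Substituting each data point gives a linear system:
  8a + 4b + 2c + d = 17
  64a + 16b + 4c + d = 109
  125a + 25b + 5c + d = 197
  343a + 49b + 7c + d = 487
Solving the system yields a = 1, b = 3, c = 0, d = -3.
So p(x) = x³ + 3x² - 3.
Then p(0) = -3.

-3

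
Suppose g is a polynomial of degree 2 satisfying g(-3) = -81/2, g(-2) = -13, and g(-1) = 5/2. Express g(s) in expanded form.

Write g(s) = as^2 + bs + c. Substituting each data point gives a linear system:
  9a - 3b + c = -81/2
  4a - 2b + c = -13
  a - b + c = 5/2
Solving the system yields a = -6, b = -5/2, c = 6.
So g(s) = -6s^2 - (5/2)s + 6.
Check: g(-3) = -81/2. ✓

g(s) = -6s^2 - (5/2)s + 6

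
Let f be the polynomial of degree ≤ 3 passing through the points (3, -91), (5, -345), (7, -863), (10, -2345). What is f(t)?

f(t) = -2t^3 - 3t^2 - 5t + 5

Write f(t) = at^3 + bt^2 + ct + d. Substituting each data point gives a linear system:
  27a + 9b + 3c + d = -91
  125a + 25b + 5c + d = -345
  343a + 49b + 7c + d = -863
  1000a + 100b + 10c + d = -2345
Solving the system yields a = -2, b = -3, c = -5, d = 5.
So f(t) = -2t³ - 3t² - 5t + 5.
Check: f(3) = -91. ✓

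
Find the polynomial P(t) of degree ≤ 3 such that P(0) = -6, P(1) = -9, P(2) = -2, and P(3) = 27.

Using the Lagrange interpolation formula with nodes 0, 1, 2, 3:
  L_0(t) = (t - 1)(t - 2)(t - 3) / -6
  L_1(t) = t(t - 2)(t - 3) / 2
  L_2(t) = t(t - 1)(t - 3) / -2
  L_3(t) = t(t - 1)(t - 2) / 6
Then P(t) = -6·L_0(t) - 9·L_1(t) - 2·L_2(t) + 27·L_3(t).
Expanding and collecting terms gives P(t) = 2t^3 - t^2 - 4t - 6.
Check: P(3) = 27. ✓

P(t) = 2t^3 - t^2 - 4t - 6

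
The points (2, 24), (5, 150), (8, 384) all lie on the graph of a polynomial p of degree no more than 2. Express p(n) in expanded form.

p(n) = 6n^2

Using the Lagrange interpolation formula with nodes 2, 5, 8:
  L_0(n) = (n - 5)(n - 8) / 18
  L_1(n) = (n - 2)(n - 8) / -9
  L_2(n) = (n - 2)(n - 5) / 18
Then p(n) = 24·L_0(n) + 150·L_1(n) + 384·L_2(n).
Expanding and collecting terms gives p(n) = 6n^2.
Check: p(5) = 150. ✓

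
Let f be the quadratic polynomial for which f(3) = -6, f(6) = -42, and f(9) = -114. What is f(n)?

Write f(n) = an^2 + bn + c. Substituting each data point gives a linear system:
  9a + 3b + c = -6
  36a + 6b + c = -42
  81a + 9b + c = -114
Solving the system yields a = -2, b = 6, c = -6.
So f(n) = -2n² + 6n - 6.
Check: f(6) = -42. ✓

f(n) = -2n^2 + 6n - 6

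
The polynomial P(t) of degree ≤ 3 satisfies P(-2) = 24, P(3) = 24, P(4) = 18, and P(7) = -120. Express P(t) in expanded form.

P(t) = -t^3 + 4t^2 + 3t + 6

Using the Lagrange interpolation formula with nodes -2, 3, 4, 7:
  L_0(t) = (t - 3)(t - 4)(t - 7) / -270
  L_1(t) = (t + 2)(t - 4)(t - 7) / 20
  L_2(t) = (t + 2)(t - 3)(t - 7) / -18
  L_3(t) = (t + 2)(t - 3)(t - 4) / 108
Then P(t) = 24·L_0(t) + 24·L_1(t) + 18·L_2(t) - 120·L_3(t).
Expanding and collecting terms gives P(t) = -t³ + 4t² + 3t + 6.
Check: P(4) = 18. ✓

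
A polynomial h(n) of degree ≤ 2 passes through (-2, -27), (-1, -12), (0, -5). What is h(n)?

h(n) = -4n^2 + 3n - 5

Write h(n) = an^2 + bn + c. Substituting each data point gives a linear system:
  4a - 2b + c = -27
  a - b + c = -12
  c = -5
Solving the system yields a = -4, b = 3, c = -5.
So h(n) = -4n² + 3n - 5.
Check: h(-1) = -12. ✓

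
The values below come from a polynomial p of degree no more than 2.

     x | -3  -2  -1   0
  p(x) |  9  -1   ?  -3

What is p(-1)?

-5

The 3 known points determine the degree-2 polynomial uniquely.
Write p(x) = ax^2 + bx + c. Substituting each data point gives a linear system:
  9a - 3b + c = 9
  4a - 2b + c = -1
  c = -3
Solving the system yields a = 3, b = 5, c = -3.
So p(x) = 3x^2 + 5x - 3.
Then p(-1) = -5.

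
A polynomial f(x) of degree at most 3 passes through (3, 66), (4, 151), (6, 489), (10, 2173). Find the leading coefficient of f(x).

2

Write f(x) = ax^3 + bx^2 + cx + d. Substituting each data point gives a linear system:
  27a + 9b + 3c + d = 66
  64a + 16b + 4c + d = 151
  216a + 36b + 6c + d = 489
  1000a + 100b + 10c + d = 2173
Solving the system yields a = 2, b = 2, c = -3, d = 3.
So f(x) = 2x^3 + 2x^2 - 3x + 3.
The leading coefficient is 2.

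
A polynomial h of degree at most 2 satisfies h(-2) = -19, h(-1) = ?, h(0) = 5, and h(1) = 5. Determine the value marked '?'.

On equispaced nodes a degree-2 polynomial has vanishing third forward difference, so
  - h(-2) + 3·h(-1) - 3·h(0) + h(1) = 0.
Substituting the known values and solving for h(-1):
  3·h(-1) = -9
  h(-1) = -3.

-3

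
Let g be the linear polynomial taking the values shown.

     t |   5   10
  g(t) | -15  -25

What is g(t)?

Using the Lagrange interpolation formula with nodes 5, 10:
  L_0(t) = (t - 10) / -5
  L_1(t) = (t - 5) / 5
Then g(t) = -15·L_0(t) - 25·L_1(t).
Expanding and collecting terms gives g(t) = -2t - 5.
Check: g(10) = -25. ✓

g(t) = -2t - 5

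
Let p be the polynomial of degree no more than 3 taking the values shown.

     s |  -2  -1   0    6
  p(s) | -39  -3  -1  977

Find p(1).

Using the Lagrange interpolation formula with nodes -2, -1, 0, 6:
  L_0(s) = (s + 1)s(s - 6) / -16
  L_1(s) = (s + 2)s(s - 6) / 7
  L_2(s) = (s + 2)(s + 1)(s - 6) / -12
  L_3(s) = (s + 2)(s + 1)s / 336
Then p(s) = -39·L_0(s) - 3·L_1(s) - 1·L_2(s) + 977·L_3(s).
Expanding and collecting terms gives p(s) = 5s^3 - 2s^2 - 5s - 1.
Evaluating at s = 1: p(1) = -3.

-3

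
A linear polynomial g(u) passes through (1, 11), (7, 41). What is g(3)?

21

Using the Lagrange interpolation formula with nodes 1, 7:
  L_0(u) = (u - 7) / -6
  L_1(u) = (u - 1) / 6
Then g(u) = 11·L_0(u) + 41·L_1(u).
Expanding and collecting terms gives g(u) = 5u + 6.
Evaluating at u = 3: g(3) = 21.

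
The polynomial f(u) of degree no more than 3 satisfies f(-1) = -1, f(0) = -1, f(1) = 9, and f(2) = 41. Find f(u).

f(u) = 2u^3 + 5u^2 + 3u - 1

Write f(u) = au^3 + bu^2 + cu + d. Substituting each data point gives a linear system:
  -a + b - c + d = -1
  d = -1
  a + b + c + d = 9
  8a + 4b + 2c + d = 41
Solving the system yields a = 2, b = 5, c = 3, d = -1.
So f(u) = 2u³ + 5u² + 3u - 1.
Check: f(-1) = -1. ✓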